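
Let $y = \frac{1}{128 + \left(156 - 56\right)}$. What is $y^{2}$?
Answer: $\frac{1}{51984} \approx 1.9237 \cdot 10^{-5}$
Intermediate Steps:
$y = \frac{1}{228}$ ($y = \frac{1}{128 + \left(156 - 56\right)} = \frac{1}{128 + 100} = \frac{1}{228} \approx 0.004386$)
$y^{2} = \left(\frac{1}{228}\right)^{2} = \frac{1}{51984}$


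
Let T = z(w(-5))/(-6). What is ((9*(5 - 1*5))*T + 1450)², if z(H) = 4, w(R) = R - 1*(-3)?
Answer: 2102500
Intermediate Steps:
w(R) = 3 + R (w(R) = R + 3 = 3 + R)
T = -⅔ (T = 4/(-6) = 4*(-⅙) = -⅔ ≈ -0.66667)
((9*(5 - 1*5))*T + 1450)² = ((9*(5 - 1*5))*(-⅔) + 1450)² = ((9*(5 - 5))*(-⅔) + 1450)² = ((9*0)*(-⅔) + 1450)² = (0*(-⅔) + 1450)² = (0 + 1450)² = 1450² = 2102500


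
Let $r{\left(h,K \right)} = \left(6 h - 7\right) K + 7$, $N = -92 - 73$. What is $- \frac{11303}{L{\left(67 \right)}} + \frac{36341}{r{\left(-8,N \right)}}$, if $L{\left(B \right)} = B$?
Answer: $- \frac{100218999}{608494} \approx -164.7$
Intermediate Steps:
$N = -165$ ($N = -92 - 73 = -165$)
$r{\left(h,K \right)} = 7 + K \left(-7 + 6 h\right)$ ($r{\left(h,K \right)} = \left(-7 + 6 h\right) K + 7 = K \left(-7 + 6 h\right) + 7 = 7 + K \left(-7 + 6 h\right)$)
$- \frac{11303}{L{\left(67 \right)}} + \frac{36341}{r{\left(-8,N \right)}} = - \frac{11303}{67} + \frac{36341}{7 - -1155 + 6 \left(-165\right) \left(-8\right)} = \left(-11303\right) \frac{1}{67} + \frac{36341}{7 + 1155 + 7920} = - \frac{11303}{67} + \frac{36341}{9082} = - \frac{100218999}{608494}$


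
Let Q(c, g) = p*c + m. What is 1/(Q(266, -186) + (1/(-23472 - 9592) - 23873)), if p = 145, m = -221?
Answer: 33064/478634463 ≈ 6.9080e-5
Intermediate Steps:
Q(c, g) = -221 + 145*c (Q(c, g) = 145*c - 221 = -221 + 145*c)
1/(Q(266, -186) + (1/(-23472 - 9592) - 23873)) = 1/((-221 + 145*266) + (1/(-23472 - 9592) - 23873)) = 1/((-221 + 38570) + (1/(-33064) - 23873)) = 1/(38349 + (-1/33064 - 23873)) = 1/(38349 - 789336873/33064) = 1/(478634463/33064) = 33064/478634463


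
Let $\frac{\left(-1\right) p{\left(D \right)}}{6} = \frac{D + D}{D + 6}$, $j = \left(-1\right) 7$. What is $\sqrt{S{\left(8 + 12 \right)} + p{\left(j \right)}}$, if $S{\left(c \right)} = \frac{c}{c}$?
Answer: $i \sqrt{83} \approx 9.1104 i$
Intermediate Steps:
$j = -7$
$p{\left(D \right)} = - \frac{12 D}{6 + D}$ ($p{\left(D \right)} = - 6 \frac{D + D}{D + 6} = - 6 \frac{2 D}{6 + D} = - \frac{12 D}{6 + D}$)
$S{\left(c \right)} = 1$
$\sqrt{S{\left(8 + 12 \right)} + p{\left(j \right)}} = \sqrt{1 - - \frac{84}{6 - 7}} = \sqrt{1 - - \frac{84}{-1}} = \sqrt{1 - \left(-84\right) \left(-1\right)} = \sqrt{1 - 84} = \sqrt{-83} = i \sqrt{83}$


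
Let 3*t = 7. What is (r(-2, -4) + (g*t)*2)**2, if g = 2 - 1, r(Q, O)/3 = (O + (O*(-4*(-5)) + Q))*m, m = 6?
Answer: 21436900/9 ≈ 2.3819e+6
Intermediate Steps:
r(Q, O) = 18*Q + 378*O (r(Q, O) = 3*((O + (O*(-4*(-5)) + Q))*6) = 3*((O + (O*20 + Q))*6) = 3*((O + (20*O + Q))*6) = 3*((O + (Q + 20*O))*6) = 3*((Q + 21*O)*6) = 3*(6*Q + 126*O) = 18*Q + 378*O)
t = 7/3 (t = (1/3)*7 = 7/3 ≈ 2.3333)
g = 1
(r(-2, -4) + (g*t)*2)**2 = ((18*(-2) + 378*(-4)) + (1*(7/3))*2)**2 = ((-36 - 1512) + (7/3)*2)**2 = (-1548 + 14/3)**2 = (-4630/3)**2 = 21436900/9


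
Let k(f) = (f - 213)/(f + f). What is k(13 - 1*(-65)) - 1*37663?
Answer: -1958521/52 ≈ -37664.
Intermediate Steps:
k(f) = (-213 + f)/(2*f) (k(f) = (-213 + f)/((2*f)) = (-213 + f)*(1/(2*f)) = (-213 + f)/(2*f))
k(13 - 1*(-65)) - 1*37663 = (-213 + (13 - 1*(-65)))/(2*(13 - 1*(-65))) - 1*37663 = (-213 + (13 + 65))/(2*(13 + 65)) - 37663 = (½)*(-213 + 78)/78 - 37663 = (½)*(1/78)*(-135) - 37663 = -45/52 - 37663 = -1958521/52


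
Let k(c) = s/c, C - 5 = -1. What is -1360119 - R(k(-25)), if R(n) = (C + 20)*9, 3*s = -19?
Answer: -1360335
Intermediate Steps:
C = 4 (C = 5 - 1 = 4)
s = -19/3 (s = (⅓)*(-19) = -19/3 ≈ -6.3333)
k(c) = -19/(3*c)
R(n) = 216 (R(n) = (4 + 20)*9 = 24*9 = 216)
-1360119 - R(k(-25)) = -1360119 - 1*216 = -1360119 - 216 = -1360335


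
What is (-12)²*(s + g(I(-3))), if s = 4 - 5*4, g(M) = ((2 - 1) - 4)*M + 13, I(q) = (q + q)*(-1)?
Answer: -3024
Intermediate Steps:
I(q) = -2*q (I(q) = (2*q)*(-1) = -2*q)
g(M) = 13 - 3*M (g(M) = (1 - 4)*M + 13 = -3*M + 13 = 13 - 3*M)
s = -16 (s = 4 - 20 = -16)
(-12)²*(s + g(I(-3))) = (-12)²*(-16 + (13 - (-6)*(-3))) = 144*(-16 + (13 - 3*6)) = 144*(-16 + (13 - 18)) = 144*(-16 - 5) = 144*(-21) = -3024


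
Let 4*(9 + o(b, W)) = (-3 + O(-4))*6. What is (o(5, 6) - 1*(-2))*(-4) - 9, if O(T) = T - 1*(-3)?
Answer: 43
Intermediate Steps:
O(T) = 3 + T (O(T) = T + 3 = 3 + T)
o(b, W) = -15 (o(b, W) = -9 + ((-3 + (3 - 4))*6)/4 = -9 + ((-3 - 1)*6)/4 = -9 + (-4*6)/4 = -9 + (¼)*(-24) = -9 - 6 = -15)
(o(5, 6) - 1*(-2))*(-4) - 9 = (-15 - 1*(-2))*(-4) - 9 = (-15 + 2)*(-4) - 9 = -13*(-4) - 9 = 52 - 9 = 43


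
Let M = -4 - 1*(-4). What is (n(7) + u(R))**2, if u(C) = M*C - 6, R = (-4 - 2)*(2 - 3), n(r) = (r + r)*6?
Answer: 6084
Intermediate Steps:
n(r) = 12*r (n(r) = (2*r)*6 = 12*r)
M = 0 (M = -4 + 4 = 0)
R = 6 (R = -6*(-1) = 6)
u(C) = -6 (u(C) = 0*C - 6 = 0 - 6 = -6)
(n(7) + u(R))**2 = (12*7 - 6)**2 = (84 - 6)**2 = 78**2 = 6084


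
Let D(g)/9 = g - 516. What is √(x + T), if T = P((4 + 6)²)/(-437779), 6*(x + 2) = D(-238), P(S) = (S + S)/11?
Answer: 9*I*√324369586351173/4815569 ≈ 33.66*I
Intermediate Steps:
P(S) = 2*S/11 (P(S) = (2*S)*(1/11) = 2*S/11)
D(g) = -4644 + 9*g (D(g) = 9*(g - 516) = 9*(-516 + g) = -4644 + 9*g)
x = -1133 (x = -2 + (-4644 + 9*(-238))/6 = -2 + (-4644 - 2142)/6 = -2 + (⅙)*(-6786) = -2 - 1131 = -1133)
T = -200/4815569 (T = (2*(4 + 6)²/11)/(-437779) = ((2/11)*10²)*(-1/437779) = ((2/11)*100)*(-1/437779) = (200/11)*(-1/437779) = -200/4815569 ≈ -4.1532e-5)
√(x + T) = √(-1133 - 200/4815569) = √(-5456039877/4815569) = 9*I*√324369586351173/4815569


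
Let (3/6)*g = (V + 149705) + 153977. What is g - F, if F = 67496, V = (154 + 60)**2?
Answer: 631460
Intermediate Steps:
V = 45796 (V = 214**2 = 45796)
g = 698956 (g = 2*((45796 + 149705) + 153977) = 2*(195501 + 153977) = 2*349478 = 698956)
g - F = 698956 - 1*67496 = 698956 - 67496 = 631460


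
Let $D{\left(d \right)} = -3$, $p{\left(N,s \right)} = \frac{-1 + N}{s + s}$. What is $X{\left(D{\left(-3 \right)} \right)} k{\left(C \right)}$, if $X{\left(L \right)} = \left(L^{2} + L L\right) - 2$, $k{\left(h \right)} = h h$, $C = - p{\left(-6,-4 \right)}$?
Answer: $\frac{49}{4} \approx 12.25$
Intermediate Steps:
$p{\left(N,s \right)} = \frac{-1 + N}{2 s}$
$C = - \frac{7}{8}$ ($C = - \frac{-1 - 6}{2 \left(-4\right)} = - \frac{\left(-1\right) \left(-7\right)}{2 \cdot 4} = \left(-1\right) \frac{7}{8} = - \frac{7}{8} \approx -0.875$)
$k{\left(h \right)} = h^{2}$
$X{\left(L \right)} = -2 + 2 L^{2}$ ($X{\left(L \right)} = \left(L^{2} + L^{2}\right) - 2 = 2 L^{2} - 2 = -2 + 2 L^{2}$)
$X{\left(D{\left(-3 \right)} \right)} k{\left(C \right)} = \left(-2 + 2 \left(-3\right)^{2}\right) \left(- \frac{7}{8}\right)^{2} = \left(-2 + 2 \cdot 9\right) \frac{49}{64} = \left(-2 + 18\right) \frac{49}{64} = 16 \cdot \frac{49}{64} = \frac{49}{4}$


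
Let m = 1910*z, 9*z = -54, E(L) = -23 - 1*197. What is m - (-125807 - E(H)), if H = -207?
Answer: 114127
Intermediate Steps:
E(L) = -220 (E(L) = -23 - 197 = -220)
z = -6 (z = (⅑)*(-54) = -6)
m = -11460 (m = 1910*(-6) = -11460)
m - (-125807 - E(H)) = -11460 - (-125807 - 1*(-220)) = -11460 - (-125807 + 220) = -11460 - 1*(-125587) = -11460 + 125587 = 114127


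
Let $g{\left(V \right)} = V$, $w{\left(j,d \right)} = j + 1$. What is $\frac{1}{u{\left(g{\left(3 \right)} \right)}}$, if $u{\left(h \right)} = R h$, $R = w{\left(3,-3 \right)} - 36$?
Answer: $- \frac{1}{96} \approx -0.010417$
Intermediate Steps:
$w{\left(j,d \right)} = 1 + j$
$R = -32$ ($R = \left(1 + 3\right) - 36 = 4 - 36 = -32$)
$u{\left(h \right)} = - 32 h$
$\frac{1}{u{\left(g{\left(3 \right)} \right)}} = \frac{1}{\left(-32\right) 3} = \frac{1}{-96} = - \frac{1}{96}$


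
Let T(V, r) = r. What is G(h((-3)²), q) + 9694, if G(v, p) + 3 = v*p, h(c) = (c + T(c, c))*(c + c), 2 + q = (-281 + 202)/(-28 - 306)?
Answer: 1522979/167 ≈ 9119.6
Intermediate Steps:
q = -589/334 (q = -2 + (-281 + 202)/(-28 - 306) = -2 - 79/(-334) = -2 - 79*(-1/334) = -2 + 79/334 = -589/334 ≈ -1.7635)
h(c) = 4*c² (h(c) = (c + c)*(c + c) = (2*c)*(2*c) = 4*c²)
G(v, p) = -3 + p*v (G(v, p) = -3 + v*p = -3 + p*v)
G(h((-3)²), q) + 9694 = (-3 - 1178*((-3)²)²/167) + 9694 = (-3 - 1178*9²/167) + 9694 = (-3 - 1178*81/167) + 9694 = (-3 - 589/334*324) + 9694 = (-3 - 95418/167) + 9694 = -95919/167 + 9694 = 1522979/167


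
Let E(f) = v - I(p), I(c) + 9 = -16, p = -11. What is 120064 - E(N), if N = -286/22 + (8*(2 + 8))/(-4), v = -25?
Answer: 120064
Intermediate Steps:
I(c) = -25 (I(c) = -9 - 16 = -25)
N = -33 (N = -286*1/22 + (8*10)*(-¼) = -13 + 80*(-¼) = -13 - 20 = -33)
E(f) = 0 (E(f) = -25 - 1*(-25) = -25 + 25 = 0)
120064 - E(N) = 120064 - 1*0 = 120064 + 0 = 120064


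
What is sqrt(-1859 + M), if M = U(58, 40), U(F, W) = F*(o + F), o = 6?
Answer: sqrt(1853) ≈ 43.047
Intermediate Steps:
U(F, W) = F*(6 + F)
M = 3712 (M = 58*(6 + 58) = 58*64 = 3712)
sqrt(-1859 + M) = sqrt(-1859 + 3712) = sqrt(1853)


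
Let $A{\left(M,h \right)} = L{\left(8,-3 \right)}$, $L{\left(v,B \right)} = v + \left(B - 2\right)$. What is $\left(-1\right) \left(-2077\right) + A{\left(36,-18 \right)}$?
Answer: $2080$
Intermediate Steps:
$L{\left(v,B \right)} = -2 + B + v$ ($L{\left(v,B \right)} = v + \left(B - 2\right) = v + \left(-2 + B\right) = -2 + B + v$)
$A{\left(M,h \right)} = 3$ ($A{\left(M,h \right)} = -2 - 3 + 8 = 3$)
$\left(-1\right) \left(-2077\right) + A{\left(36,-18 \right)} = \left(-1\right) \left(-2077\right) + 3 = 2077 + 3 = 2080$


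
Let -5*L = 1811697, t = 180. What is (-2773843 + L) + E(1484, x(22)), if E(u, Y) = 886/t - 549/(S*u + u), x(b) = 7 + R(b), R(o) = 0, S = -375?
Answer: -78328290530579/24975720 ≈ -3.1362e+6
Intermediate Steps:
x(b) = 7 (x(b) = 7 + 0 = 7)
L = -1811697/5 (L = -⅕*1811697 = -1811697/5 ≈ -3.6234e+5)
E(u, Y) = 443/90 + 549/(374*u) (E(u, Y) = 886/180 - 549/(-375*u + u) = 886*(1/180) - 549*(-1/(374*u)) = 443/90 - (-549)/(374*u) = 443/90 + 549/(374*u))
(-2773843 + L) + E(1484, x(22)) = (-2773843 - 1811697/5) + (1/16830)*(24705 + 82841*1484)/1484 = -15680912/5 + (1/16830)*(1/1484)*(24705 + 122936044) = -15680912/5 + (1/16830)*(1/1484)*122960749 = -15680912/5 + 122960749/24975720 = -78328290530579/24975720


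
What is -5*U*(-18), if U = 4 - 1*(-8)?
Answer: 1080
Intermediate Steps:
U = 12 (U = 4 + 8 = 12)
-5*U*(-18) = -5*12*(-18) = -60*(-18) = 1080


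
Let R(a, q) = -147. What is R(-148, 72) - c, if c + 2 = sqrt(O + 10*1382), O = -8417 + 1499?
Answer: -145 - sqrt(6902) ≈ -228.08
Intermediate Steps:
O = -6918
c = -2 + sqrt(6902) (c = -2 + sqrt(-6918 + 10*1382) = -2 + sqrt(-6918 + 13820) = -2 + sqrt(6902) ≈ 81.078)
R(-148, 72) - c = -147 - (-2 + sqrt(6902)) = -147 + (2 - sqrt(6902)) = -145 - sqrt(6902)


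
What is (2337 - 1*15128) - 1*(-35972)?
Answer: 23181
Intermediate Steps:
(2337 - 1*15128) - 1*(-35972) = (2337 - 15128) + 35972 = -12791 + 35972 = 23181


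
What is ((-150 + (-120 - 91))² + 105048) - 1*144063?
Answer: 91306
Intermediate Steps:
((-150 + (-120 - 91))² + 105048) - 1*144063 = ((-150 - 211)² + 105048) - 144063 = ((-361)² + 105048) - 144063 = (130321 + 105048) - 144063 = 235369 - 144063 = 91306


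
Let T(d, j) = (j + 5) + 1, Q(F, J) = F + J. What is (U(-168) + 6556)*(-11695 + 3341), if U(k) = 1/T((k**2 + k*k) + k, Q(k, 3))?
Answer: -8708234662/159 ≈ -5.4769e+7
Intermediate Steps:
T(d, j) = 6 + j (T(d, j) = (5 + j) + 1 = 6 + j)
U(k) = 1/(9 + k) (U(k) = 1/(6 + (k + 3)) = 1/(6 + (3 + k)) = 1/(9 + k))
(U(-168) + 6556)*(-11695 + 3341) = (1/(9 - 168) + 6556)*(-11695 + 3341) = (1/(-159) + 6556)*(-8354) = (-1/159 + 6556)*(-8354) = (1042403/159)*(-8354) = -8708234662/159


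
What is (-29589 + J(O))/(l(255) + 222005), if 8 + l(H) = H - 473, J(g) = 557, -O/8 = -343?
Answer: -29032/221779 ≈ -0.13091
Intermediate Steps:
O = 2744 (O = -8*(-343) = 2744)
l(H) = -481 + H (l(H) = -8 + (H - 473) = -8 + (-473 + H) = -481 + H)
(-29589 + J(O))/(l(255) + 222005) = (-29589 + 557)/((-481 + 255) + 222005) = -29032/(-226 + 222005) = -29032/221779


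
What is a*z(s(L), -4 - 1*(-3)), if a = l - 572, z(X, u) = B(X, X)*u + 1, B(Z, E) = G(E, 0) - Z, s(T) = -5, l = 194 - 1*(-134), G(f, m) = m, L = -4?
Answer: 976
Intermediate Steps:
l = 328 (l = 194 + 134 = 328)
B(Z, E) = -Z (B(Z, E) = 0 - Z = -Z)
z(X, u) = 1 - X*u (z(X, u) = (-X)*u + 1 = -X*u + 1 = 1 - X*u)
a = -244 (a = 328 - 572 = -244)
a*z(s(L), -4 - 1*(-3)) = -244*(1 - 1*(-5)*(-4 - 1*(-3))) = -244*(1 - 1*(-5)*(-4 + 3)) = -244*(1 - 1*(-5)*(-1)) = -244*(1 - 5) = -244*(-4) = 976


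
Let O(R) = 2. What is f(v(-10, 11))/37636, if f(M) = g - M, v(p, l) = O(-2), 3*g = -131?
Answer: -137/112908 ≈ -0.0012134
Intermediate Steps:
g = -131/3 (g = (⅓)*(-131) = -131/3 ≈ -43.667)
v(p, l) = 2
f(M) = -131/3 - M
f(v(-10, 11))/37636 = (-131/3 - 1*2)/37636 = (-131/3 - 2)*(1/37636) = -137/3*1/37636 = -137/112908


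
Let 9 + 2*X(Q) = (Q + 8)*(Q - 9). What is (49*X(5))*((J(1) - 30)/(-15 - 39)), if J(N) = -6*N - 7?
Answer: -128527/108 ≈ -1190.1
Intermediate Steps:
J(N) = -7 - 6*N
X(Q) = -9/2 + (-9 + Q)*(8 + Q)/2 (X(Q) = -9/2 + ((Q + 8)*(Q - 9))/2 = -9/2 + ((8 + Q)*(-9 + Q))/2 = -9/2 + ((-9 + Q)*(8 + Q))/2 = -9/2 + (-9 + Q)*(8 + Q)/2)
(49*X(5))*((J(1) - 30)/(-15 - 39)) = (49*(-81/2 + (1/2)*5**2 - 1/2*5))*(((-7 - 6*1) - 30)/(-15 - 39)) = (49*(-81/2 + (1/2)*25 - 5/2))*(((-7 - 6) - 30)/(-54)) = (49*(-81/2 + 25/2 - 5/2))*((-13 - 30)*(-1/54)) = (49*(-61/2))*(-43*(-1/54)) = -2989/2*43/54 = -128527/108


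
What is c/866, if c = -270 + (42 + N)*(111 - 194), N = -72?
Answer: 1110/433 ≈ 2.5635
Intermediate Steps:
c = 2220 (c = -270 + (42 - 72)*(111 - 194) = -270 - 30*(-83) = -270 + 2490 = 2220)
c/866 = 2220/866 = 2220*(1/866) = 1110/433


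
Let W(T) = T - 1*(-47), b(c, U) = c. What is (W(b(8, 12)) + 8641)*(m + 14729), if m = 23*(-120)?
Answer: 104082424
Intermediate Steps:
W(T) = 47 + T (W(T) = T + 47 = 47 + T)
m = -2760
(W(b(8, 12)) + 8641)*(m + 14729) = ((47 + 8) + 8641)*(-2760 + 14729) = (55 + 8641)*11969 = 8696*11969 = 104082424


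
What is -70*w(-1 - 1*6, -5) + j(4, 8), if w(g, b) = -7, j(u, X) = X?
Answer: 498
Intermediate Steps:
-70*w(-1 - 1*6, -5) + j(4, 8) = -70*(-7) + 8 = 490 + 8 = 498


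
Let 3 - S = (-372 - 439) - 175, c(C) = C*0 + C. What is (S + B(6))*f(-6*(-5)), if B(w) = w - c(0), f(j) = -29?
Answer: -28855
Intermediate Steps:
c(C) = C (c(C) = 0 + C = C)
B(w) = w (B(w) = w - 1*0 = w + 0 = w)
S = 989 (S = 3 - ((-372 - 439) - 175) = 3 - (-811 - 175) = 3 - 1*(-986) = 3 + 986 = 989)
(S + B(6))*f(-6*(-5)) = (989 + 6)*(-29) = 995*(-29) = -28855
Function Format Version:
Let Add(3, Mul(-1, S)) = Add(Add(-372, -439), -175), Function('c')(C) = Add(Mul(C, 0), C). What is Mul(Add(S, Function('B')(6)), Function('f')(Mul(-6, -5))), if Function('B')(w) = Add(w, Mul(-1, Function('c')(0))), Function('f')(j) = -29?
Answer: -28855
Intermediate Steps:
Function('c')(C) = C (Function('c')(C) = Add(0, C) = C)
Function('B')(w) = w (Function('B')(w) = Add(w, Mul(-1, 0)) = Add(w, 0) = w)
S = 989 (S = Add(3, Mul(-1, Add(Add(-372, -439), -175))) = Add(3, Mul(-1, Add(-811, -175))) = Add(3, Mul(-1, -986)) = Add(3, 986) = 989)
Mul(Add(S, Function('B')(6)), Function('f')(Mul(-6, -5))) = Mul(Add(989, 6), -29) = Mul(995, -29) = -28855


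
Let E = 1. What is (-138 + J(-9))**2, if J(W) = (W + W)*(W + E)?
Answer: 36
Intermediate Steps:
J(W) = 2*W*(1 + W) (J(W) = (W + W)*(W + 1) = (2*W)*(1 + W) = 2*W*(1 + W))
(-138 + J(-9))**2 = (-138 + 2*(-9)*(1 - 9))**2 = (-138 + 2*(-9)*(-8))**2 = (-138 + 144)**2 = 6**2 = 36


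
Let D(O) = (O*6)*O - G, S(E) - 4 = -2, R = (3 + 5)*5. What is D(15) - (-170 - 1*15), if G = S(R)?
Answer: 1533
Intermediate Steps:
R = 40 (R = 8*5 = 40)
S(E) = 2 (S(E) = 4 - 2 = 2)
G = 2
D(O) = -2 + 6*O² (D(O) = (O*6)*O - 1*2 = (6*O)*O - 2 = 6*O² - 2 = -2 + 6*O²)
D(15) - (-170 - 1*15) = (-2 + 6*15²) - (-170 - 1*15) = (-2 + 6*225) - (-170 - 15) = (-2 + 1350) - 1*(-185) = 1348 + 185 = 1533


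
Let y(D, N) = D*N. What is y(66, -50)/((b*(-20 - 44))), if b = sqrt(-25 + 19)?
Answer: -275*I*sqrt(6)/32 ≈ -21.05*I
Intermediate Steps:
b = I*sqrt(6) (b = sqrt(-6) = I*sqrt(6) ≈ 2.4495*I)
y(66, -50)/((b*(-20 - 44))) = (66*(-50))/(((I*sqrt(6))*(-20 - 44))) = -3300*I*sqrt(6)/384 = -275*I*sqrt(6)/32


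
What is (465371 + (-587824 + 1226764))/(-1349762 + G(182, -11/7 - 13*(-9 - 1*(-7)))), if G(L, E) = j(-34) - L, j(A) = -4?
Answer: -1104311/1349948 ≈ -0.81804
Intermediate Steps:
G(L, E) = -4 - L
(465371 + (-587824 + 1226764))/(-1349762 + G(182, -11/7 - 13*(-9 - 1*(-7)))) = (465371 + (-587824 + 1226764))/(-1349762 + (-4 - 1*182)) = (465371 + 638940)/(-1349762 + (-4 - 182)) = 1104311/(-1349762 - 186) = 1104311/(-1349948) = 1104311*(-1/1349948) = -1104311/1349948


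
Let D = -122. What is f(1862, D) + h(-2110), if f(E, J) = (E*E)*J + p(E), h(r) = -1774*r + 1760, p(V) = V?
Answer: -419232606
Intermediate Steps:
h(r) = 1760 - 1774*r
f(E, J) = E + J*E² (f(E, J) = (E*E)*J + E = E²*J + E = J*E² + E = E + J*E²)
f(1862, D) + h(-2110) = 1862*(1 + 1862*(-122)) + (1760 - 1774*(-2110)) = 1862*(1 - 227164) + (1760 + 3743140) = 1862*(-227163) + 3744900 = -422977506 + 3744900 = -419232606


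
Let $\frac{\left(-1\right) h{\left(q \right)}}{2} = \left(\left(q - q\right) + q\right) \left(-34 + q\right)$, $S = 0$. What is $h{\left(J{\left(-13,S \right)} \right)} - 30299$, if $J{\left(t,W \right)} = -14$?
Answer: $-31643$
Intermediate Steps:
$h{\left(q \right)} = - 2 q \left(-34 + q\right)$ ($h{\left(q \right)} = - 2 \left(\left(q - q\right) + q\right) \left(-34 + q\right) = - 2 \left(0 + q\right) \left(-34 + q\right) = - 2 q \left(-34 + q\right)$)
$h{\left(J{\left(-13,S \right)} \right)} - 30299 = 2 \left(-14\right) \left(34 - -14\right) - 30299 = 2 \left(-14\right) \left(34 + 14\right) - 30299 = 2 \left(-14\right) 48 - 30299 = -1344 - 30299 = -31643$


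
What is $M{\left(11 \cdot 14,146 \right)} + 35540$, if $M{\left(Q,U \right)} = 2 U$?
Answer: $35832$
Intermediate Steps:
$M{\left(11 \cdot 14,146 \right)} + 35540 = 2 \cdot 146 + 35540 = 292 + 35540 = 35832$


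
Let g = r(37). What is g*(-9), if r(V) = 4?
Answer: -36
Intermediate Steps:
g = 4
g*(-9) = 4*(-9) = -36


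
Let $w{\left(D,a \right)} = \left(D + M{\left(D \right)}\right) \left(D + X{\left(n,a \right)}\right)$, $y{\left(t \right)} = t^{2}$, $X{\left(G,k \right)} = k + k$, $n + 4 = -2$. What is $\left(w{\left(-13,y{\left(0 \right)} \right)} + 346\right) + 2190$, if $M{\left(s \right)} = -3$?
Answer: $2744$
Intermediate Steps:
$n = -6$ ($n = -4 - 2 = -6$)
$X{\left(G,k \right)} = 2 k$
$w{\left(D,a \right)} = \left(-3 + D\right) \left(D + 2 a\right)$ ($w{\left(D,a \right)} = \left(D - 3\right) \left(D + 2 a\right) = \left(-3 + D\right) \left(D + 2 a\right)$)
$\left(w{\left(-13,y{\left(0 \right)} \right)} + 346\right) + 2190 = \left(\left(\left(-13\right)^{2} - 6 \cdot 0^{2} - -39 + 2 \left(-13\right) 0^{2}\right) + 346\right) + 2190 = \left(\left(169 - 0 + 39 + 2 \left(-13\right) 0\right) + 346\right) + 2190 = \left(\left(169 + 0 + 39 + 0\right) + 346\right) + 2190 = \left(208 + 346\right) + 2190 = 554 + 2190 = 2744$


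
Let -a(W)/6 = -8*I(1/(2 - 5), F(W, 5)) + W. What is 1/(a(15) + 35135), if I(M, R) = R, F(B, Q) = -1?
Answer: 1/34997 ≈ 2.8574e-5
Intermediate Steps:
a(W) = -48 - 6*W (a(W) = -6*(-8*(-1) + W) = -6*(8 + W) = -48 - 6*W)
1/(a(15) + 35135) = 1/((-48 - 6*15) + 35135) = 1/((-48 - 90) + 35135) = 1/(-138 + 35135) = 1/34997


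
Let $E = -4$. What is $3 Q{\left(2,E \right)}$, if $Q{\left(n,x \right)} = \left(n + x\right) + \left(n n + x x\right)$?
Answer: $54$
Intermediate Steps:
$Q{\left(n,x \right)} = n + x + n^{2} + x^{2}$ ($Q{\left(n,x \right)} = \left(n + x\right) + \left(n^{2} + x^{2}\right) = n + x + n^{2} + x^{2}$)
$3 Q{\left(2,E \right)} = 3 \left(2 - 4 + 2^{2} + \left(-4\right)^{2}\right) = 3 \left(2 - 4 + 4 + 16\right) = 3 \cdot 18 = 54$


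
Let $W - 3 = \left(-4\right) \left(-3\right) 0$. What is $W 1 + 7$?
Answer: $10$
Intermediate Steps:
$W = 3$ ($W = 3 + \left(-4\right) \left(-3\right) 0 = 3 + 12 \cdot 0 = 3 + 0 = 3$)
$W 1 + 7 = 3 \cdot 1 + 7 = 3 + 7 = 10$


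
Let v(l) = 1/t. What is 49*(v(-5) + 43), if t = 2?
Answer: 4263/2 ≈ 2131.5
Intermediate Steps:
v(l) = 1/2
49*(v(-5) + 43) = 49*(1/2 + 43) = 49*(87/2) = 4263/2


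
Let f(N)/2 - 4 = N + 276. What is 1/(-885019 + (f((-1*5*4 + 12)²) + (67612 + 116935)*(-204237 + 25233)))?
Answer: -1/33035535519 ≈ -3.0270e-11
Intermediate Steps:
f(N) = 560 + 2*N (f(N) = 8 + 2*(N + 276) = 8 + 2*(276 + N) = 8 + (552 + 2*N) = 560 + 2*N)
1/(-885019 + (f((-1*5*4 + 12)²) + (67612 + 116935)*(-204237 + 25233))) = 1/(-885019 + ((560 + 2*(-1*5*4 + 12)²) + (67612 + 116935)*(-204237 + 25233))) = 1/(-885019 + ((560 + 2*(-5*4 + 12)²) + 184547*(-179004))) = 1/(-885019 + ((560 + 2*(-20 + 12)²) - 33034651188)) = 1/(-885019 + ((560 + 2*(-8)²) - 33034651188)) = 1/(-885019 + ((560 + 2*64) - 33034651188)) = 1/(-885019 + ((560 + 128) - 33034651188)) = 1/(-885019 + (688 - 33034651188)) = 1/(-885019 - 33034650500) = 1/(-33035535519) = -1/33035535519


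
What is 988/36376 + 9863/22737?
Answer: 95310161/206770278 ≈ 0.46095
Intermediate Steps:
988/36376 + 9863/22737 = 988*(1/36376) + 9863*(1/22737) = 247/9094 + 9863/22737 = 95310161/206770278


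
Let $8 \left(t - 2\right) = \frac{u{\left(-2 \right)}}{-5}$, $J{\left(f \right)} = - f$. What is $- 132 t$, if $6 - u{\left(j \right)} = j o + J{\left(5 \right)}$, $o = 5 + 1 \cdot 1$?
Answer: $- \frac{1881}{10} \approx -188.1$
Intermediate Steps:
$o = 6$ ($o = 5 + 1 = 6$)
$u{\left(j \right)} = 11 - 6 j$ ($u{\left(j \right)} = 6 - \left(j 6 - 5\right) = 6 - \left(6 j - 5\right) = 6 - \left(-5 + 6 j\right) = 11 - 6 j$)
$t = \frac{57}{40}$ ($t = 2 + \frac{\left(11 - -12\right) \frac{1}{-5}}{8} = 2 + \frac{\left(11 + 12\right) \left(- \frac{1}{5}\right)}{8} = 2 + \frac{23 \left(- \frac{1}{5}\right)}{8} = 2 + \frac{1}{8} \left(- \frac{23}{5}\right) = 2 - \frac{23}{40} = \frac{57}{40} \approx 1.425$)
$- 132 t = \left(-132\right) \frac{57}{40} = - \frac{1881}{10}$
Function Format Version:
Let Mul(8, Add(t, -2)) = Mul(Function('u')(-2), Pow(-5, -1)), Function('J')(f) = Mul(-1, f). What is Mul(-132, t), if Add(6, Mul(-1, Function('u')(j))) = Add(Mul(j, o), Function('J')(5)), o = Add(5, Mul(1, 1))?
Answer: Rational(-1881, 10) ≈ -188.10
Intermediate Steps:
o = 6 (o = Add(5, 1) = 6)
Function('u')(j) = Add(11, Mul(-6, j)) (Function('u')(j) = Add(6, Mul(-1, Add(Mul(j, 6), Mul(-1, 5)))) = Add(6, Mul(-1, Add(Mul(6, j), -5))) = Add(6, Mul(-1, Add(-5, Mul(6, j)))) = Add(6, Add(5, Mul(-6, j))) = Add(11, Mul(-6, j)))
t = Rational(57, 40) (t = Add(2, Mul(Rational(1, 8), Mul(Add(11, Mul(-6, -2)), Pow(-5, -1)))) = Add(2, Mul(Rational(1, 8), Mul(Add(11, 12), Rational(-1, 5)))) = Add(2, Mul(Rational(1, 8), Mul(23, Rational(-1, 5)))) = Add(2, Mul(Rational(1, 8), Rational(-23, 5))) = Add(2, Rational(-23, 40)) = Rational(57, 40) ≈ 1.4250)
Mul(-132, t) = Mul(-132, Rational(57, 40)) = Rational(-1881, 10)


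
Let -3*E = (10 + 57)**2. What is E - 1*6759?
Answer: -24766/3 ≈ -8255.3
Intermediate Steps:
E = -4489/3 (E = -(10 + 57)**2/3 = -1/3*67**2 = -1/3*4489 = -4489/3 ≈ -1496.3)
E - 1*6759 = -4489/3 - 1*6759 = -4489/3 - 6759 = -24766/3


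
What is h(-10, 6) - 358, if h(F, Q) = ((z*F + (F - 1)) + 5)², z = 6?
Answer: 3998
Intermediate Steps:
h(F, Q) = (4 + 7*F)² (h(F, Q) = ((6*F + (F - 1)) + 5)² = ((6*F + (-1 + F)) + 5)² = ((-1 + 7*F) + 5)² = (4 + 7*F)²)
h(-10, 6) - 358 = (4 + 7*(-10))² - 358 = (4 - 70)² - 358 = (-66)² - 358 = 4356 - 358 = 3998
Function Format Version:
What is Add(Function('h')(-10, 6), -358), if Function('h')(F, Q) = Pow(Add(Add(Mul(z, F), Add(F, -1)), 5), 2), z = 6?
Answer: 3998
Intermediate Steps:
Function('h')(F, Q) = Pow(Add(4, Mul(7, F)), 2) (Function('h')(F, Q) = Pow(Add(Add(Mul(6, F), Add(F, -1)), 5), 2) = Pow(Add(Add(Mul(6, F), Add(-1, F)), 5), 2) = Pow(Add(Add(-1, Mul(7, F)), 5), 2) = Pow(Add(4, Mul(7, F)), 2))
Add(Function('h')(-10, 6), -358) = Add(Pow(Add(4, Mul(7, -10)), 2), -358) = Add(Pow(Add(4, -70), 2), -358) = Add(Pow(-66, 2), -358) = Add(4356, -358) = 3998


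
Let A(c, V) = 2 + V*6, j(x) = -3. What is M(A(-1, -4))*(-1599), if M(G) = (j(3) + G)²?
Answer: -999375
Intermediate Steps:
A(c, V) = 2 + 6*V
M(G) = (-3 + G)²
M(A(-1, -4))*(-1599) = (-3 + (2 + 6*(-4)))²*(-1599) = (-3 + (2 - 24))²*(-1599) = (-3 - 22)²*(-1599) = (-25)²*(-1599) = 625*(-1599) = -999375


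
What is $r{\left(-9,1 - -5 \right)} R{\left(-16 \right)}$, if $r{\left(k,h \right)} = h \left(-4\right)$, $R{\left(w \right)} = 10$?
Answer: $-240$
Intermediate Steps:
$r{\left(k,h \right)} = - 4 h$
$r{\left(-9,1 - -5 \right)} R{\left(-16 \right)} = - 4 \left(1 - -5\right) 10 = - 4 \left(1 + 5\right) 10 = \left(-4\right) 6 \cdot 10 = \left(-24\right) 10 = -240$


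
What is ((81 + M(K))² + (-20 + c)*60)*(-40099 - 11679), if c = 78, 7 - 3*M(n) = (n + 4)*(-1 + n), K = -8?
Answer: -3992912248/9 ≈ -4.4366e+8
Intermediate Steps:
M(n) = 7/3 - (-1 + n)*(4 + n)/3 (M(n) = 7/3 - (n + 4)*(-1 + n)/3 = 7/3 - (4 + n)*(-1 + n)/3 = 7/3 - (-1 + n)*(4 + n)/3)
((81 + M(K))² + (-20 + c)*60)*(-40099 - 11679) = ((81 + (11/3 - 1*(-8) - ⅓*(-8)²))² + (-20 + 78)*60)*(-40099 - 11679) = ((81 + (11/3 + 8 - ⅓*64))² + 58*60)*(-51778) = ((81 + (11/3 + 8 - 64/3))² + 3480)*(-51778) = ((81 - 29/3)² + 3480)*(-51778) = ((214/3)² + 3480)*(-51778) = (45796/9 + 3480)*(-51778) = (77116/9)*(-51778) = -3992912248/9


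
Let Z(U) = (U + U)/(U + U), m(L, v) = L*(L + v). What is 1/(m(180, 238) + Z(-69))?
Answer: 1/75241 ≈ 1.3291e-5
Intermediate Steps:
Z(U) = 1 (Z(U) = (2*U)/((2*U)) = (2*U)*(1/(2*U)) = 1)
1/(m(180, 238) + Z(-69)) = 1/(180*(180 + 238) + 1) = 1/(180*418 + 1) = 1/(75240 + 1) = 1/75241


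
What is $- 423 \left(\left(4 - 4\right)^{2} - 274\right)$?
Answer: $115902$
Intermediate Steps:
$- 423 \left(\left(4 - 4\right)^{2} - 274\right) = - 423 \left(0^{2} - 274\right) = - 423 \left(0 - 274\right) = \left(-423\right) \left(-274\right) = 115902$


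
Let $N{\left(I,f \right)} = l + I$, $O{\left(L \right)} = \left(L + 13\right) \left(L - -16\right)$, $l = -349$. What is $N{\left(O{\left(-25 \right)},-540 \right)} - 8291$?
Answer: $-8532$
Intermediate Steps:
$O{\left(L \right)} = \left(13 + L\right) \left(16 + L\right)$ ($O{\left(L \right)} = \left(13 + L\right) \left(L + 16\right) = \left(13 + L\right) \left(16 + L\right)$)
$N{\left(I,f \right)} = -349 + I$
$N{\left(O{\left(-25 \right)},-540 \right)} - 8291 = \left(-349 + \left(208 + \left(-25\right)^{2} + 29 \left(-25\right)\right)\right) - 8291 = \left(-349 + \left(208 + 625 - 725\right)\right) - 8291 = \left(-349 + 108\right) - 8291 = -241 - 8291 = -8532$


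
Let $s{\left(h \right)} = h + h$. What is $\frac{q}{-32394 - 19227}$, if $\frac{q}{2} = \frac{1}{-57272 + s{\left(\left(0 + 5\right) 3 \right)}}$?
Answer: $\frac{1}{1477444641} \approx 6.7684 \cdot 10^{-10}$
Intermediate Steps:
$s{\left(h \right)} = 2 h$
$q = - \frac{1}{28621}$ ($q = \frac{2}{-57272 + 2 \left(0 + 5\right) 3} = \frac{2}{-57272 + 2 \cdot 5 \cdot 3} = \frac{2}{-57272 + 2 \cdot 15} = \frac{2}{-57272 + 30} = \frac{2}{-57242} = 2 \left(- \frac{1}{57242}\right) = - \frac{1}{28621} \approx -3.4939 \cdot 10^{-5}$)
$\frac{q}{-32394 - 19227} = - \frac{1}{28621 \left(-32394 - 19227\right)} = - \frac{1}{28621 \left(-51621\right)} = \left(- \frac{1}{28621}\right) \left(- \frac{1}{51621}\right) = \frac{1}{1477444641}$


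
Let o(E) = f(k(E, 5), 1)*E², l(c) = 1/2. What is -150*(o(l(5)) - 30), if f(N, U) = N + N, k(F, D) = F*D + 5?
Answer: 7875/2 ≈ 3937.5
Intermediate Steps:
k(F, D) = 5 + D*F (k(F, D) = D*F + 5 = 5 + D*F)
f(N, U) = 2*N
l(c) = ½
o(E) = E²*(10 + 10*E) (o(E) = (2*(5 + 5*E))*E² = (10 + 10*E)*E² = E²*(10 + 10*E))
-150*(o(l(5)) - 30) = -150*(10*(½)²*(1 + ½) - 30) = -150*(10*(¼)*(3/2) - 30) = -150*(15/4 - 30) = -150*(-105/4) = 7875/2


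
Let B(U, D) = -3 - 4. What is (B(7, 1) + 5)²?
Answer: 4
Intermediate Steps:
B(U, D) = -7
(B(7, 1) + 5)² = (-7 + 5)² = (-2)² = 4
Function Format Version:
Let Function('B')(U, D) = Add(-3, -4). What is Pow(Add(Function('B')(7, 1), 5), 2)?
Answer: 4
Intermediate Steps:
Function('B')(U, D) = -7
Pow(Add(Function('B')(7, 1), 5), 2) = Pow(Add(-7, 5), 2) = Pow(-2, 2) = 4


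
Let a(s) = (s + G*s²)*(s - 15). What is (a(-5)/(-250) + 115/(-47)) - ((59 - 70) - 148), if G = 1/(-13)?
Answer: 476578/3055 ≈ 156.00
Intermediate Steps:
G = -1/13 ≈ -0.076923
a(s) = (-15 + s)*(s - s²/13) (a(s) = (s - s²/13)*(s - 15) = (s - s²/13)*(-15 + s) = (-15 + s)*(s - s²/13))
(a(-5)/(-250) + 115/(-47)) - ((59 - 70) - 148) = (((1/13)*(-5)*(-195 - 1*(-5)² + 28*(-5)))/(-250) + 115/(-47)) - ((59 - 70) - 148) = (((1/13)*(-5)*(-195 - 1*25 - 140))*(-1/250) + 115*(-1/47)) - (-11 - 148) = (((1/13)*(-5)*(-195 - 25 - 140))*(-1/250) - 115/47) - 1*(-159) = (((1/13)*(-5)*(-360))*(-1/250) - 115/47) + 159 = ((1800/13)*(-1/250) - 115/47) + 159 = (-36/65 - 115/47) + 159 = -9167/3055 + 159 = 476578/3055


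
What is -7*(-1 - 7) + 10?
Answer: 66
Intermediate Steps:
-7*(-1 - 7) + 10 = -7*(-8) + 10 = 56 + 10 = 66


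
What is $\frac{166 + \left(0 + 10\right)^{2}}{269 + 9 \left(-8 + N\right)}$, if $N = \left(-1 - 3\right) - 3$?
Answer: $\frac{133}{67} \approx 1.9851$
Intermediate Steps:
$N = -7$ ($N = -4 - 3 = -7$)
$\frac{166 + \left(0 + 10\right)^{2}}{269 + 9 \left(-8 + N\right)} = \frac{166 + \left(0 + 10\right)^{2}}{269 + 9 \left(-8 - 7\right)} = \frac{166 + 10^{2}}{269 + 9 \left(-15\right)} = \frac{166 + 100}{269 - 135} = \frac{266}{134} = 266 \cdot \frac{1}{134} = \frac{133}{67}$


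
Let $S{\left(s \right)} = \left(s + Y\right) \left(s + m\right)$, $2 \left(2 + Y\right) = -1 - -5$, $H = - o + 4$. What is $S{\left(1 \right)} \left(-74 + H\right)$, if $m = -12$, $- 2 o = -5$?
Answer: $\frac{1595}{2} \approx 797.5$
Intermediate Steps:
$o = \frac{5}{2}$ ($o = \left(- \frac{1}{2}\right) \left(-5\right) = \frac{5}{2} \approx 2.5$)
$H = \frac{3}{2}$ ($H = \left(-1\right) \frac{5}{2} + 4 = - \frac{5}{2} + 4 = \frac{3}{2} \approx 1.5$)
$Y = 0$ ($Y = -2 + \frac{-1 - -5}{2} = -2 + \frac{-1 + 5}{2} = -2 + \frac{1}{2} \cdot 4 = -2 + 2 = 0$)
$S{\left(s \right)} = s \left(-12 + s\right)$ ($S{\left(s \right)} = \left(s + 0\right) \left(s - 12\right) = s \left(-12 + s\right)$)
$S{\left(1 \right)} \left(-74 + H\right) = 1 \left(-12 + 1\right) \left(-74 + \frac{3}{2}\right) = 1 \left(-11\right) \left(- \frac{145}{2}\right) = \left(-11\right) \left(- \frac{145}{2}\right) = \frac{1595}{2}$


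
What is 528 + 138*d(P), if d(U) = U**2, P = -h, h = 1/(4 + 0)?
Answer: 4293/8 ≈ 536.63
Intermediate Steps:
h = 1/4 ≈ 0.25000
P = -1/4 (P = -1*1/4 = -1/4 ≈ -0.25000)
528 + 138*d(P) = 528 + 138*(-1/4)**2 = 528 + 138*(1/16) = 528 + 69/8 = 4293/8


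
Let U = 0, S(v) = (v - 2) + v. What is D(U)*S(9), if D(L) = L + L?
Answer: 0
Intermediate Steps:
S(v) = -2 + 2*v (S(v) = (-2 + v) + v = -2 + 2*v)
D(L) = 2*L
D(U)*S(9) = (2*0)*(-2 + 2*9) = 0*(-2 + 18) = 0*16 = 0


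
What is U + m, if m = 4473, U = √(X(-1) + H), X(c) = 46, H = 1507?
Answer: 4473 + √1553 ≈ 4512.4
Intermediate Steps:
U = √1553 (U = √(46 + 1507) = √1553 ≈ 39.408)
U + m = √1553 + 4473 = 4473 + √1553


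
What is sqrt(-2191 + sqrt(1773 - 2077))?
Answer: sqrt(-2191 + 4*I*sqrt(19)) ≈ 0.1862 + 46.808*I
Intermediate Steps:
sqrt(-2191 + sqrt(1773 - 2077)) = sqrt(-2191 + sqrt(-304)) = sqrt(-2191 + 4*I*sqrt(19))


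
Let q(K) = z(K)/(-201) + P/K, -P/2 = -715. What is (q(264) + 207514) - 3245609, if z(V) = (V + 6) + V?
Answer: -2442626161/804 ≈ -3.0381e+6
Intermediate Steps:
P = 1430 (P = -2*(-715) = 1430)
z(V) = 6 + 2*V (z(V) = (6 + V) + V = 6 + 2*V)
q(K) = -2/67 + 1430/K - 2*K/201 (q(K) = (6 + 2*K)/(-201) + 1430/K = (6 + 2*K)*(-1/201) + 1430/K = (-2/67 - 2*K/201) + 1430/K = -2/67 + 1430/K - 2*K/201)
(q(264) + 207514) - 3245609 = ((2/201)*(143715 - 1*264*(3 + 264))/264 + 207514) - 3245609 = ((2/201)*(1/264)*(143715 - 1*264*267) + 207514) - 3245609 = ((2/201)*(1/264)*(143715 - 70488) + 207514) - 3245609 = ((2/201)*(1/264)*73227 + 207514) - 3245609 = (2219/804 + 207514) - 3245609 = 166843475/804 - 3245609 = -2442626161/804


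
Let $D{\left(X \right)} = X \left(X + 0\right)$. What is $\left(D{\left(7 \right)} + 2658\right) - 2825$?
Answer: $-118$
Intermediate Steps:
$D{\left(X \right)} = X^{2}$ ($D{\left(X \right)} = X X = X^{2}$)
$\left(D{\left(7 \right)} + 2658\right) - 2825 = \left(7^{2} + 2658\right) - 2825 = \left(49 + 2658\right) - 2825 = 2707 - 2825 = -118$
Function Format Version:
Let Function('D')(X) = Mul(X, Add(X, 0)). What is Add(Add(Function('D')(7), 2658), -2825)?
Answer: -118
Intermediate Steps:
Function('D')(X) = Pow(X, 2) (Function('D')(X) = Mul(X, X) = Pow(X, 2))
Add(Add(Function('D')(7), 2658), -2825) = Add(Add(Pow(7, 2), 2658), -2825) = Add(Add(49, 2658), -2825) = Add(2707, -2825) = -118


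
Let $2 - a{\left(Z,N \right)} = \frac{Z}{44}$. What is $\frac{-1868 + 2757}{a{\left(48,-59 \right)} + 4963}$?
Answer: $\frac{9779}{54603} \approx 0.17909$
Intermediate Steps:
$a{\left(Z,N \right)} = 2 - \frac{Z}{44}$
$\frac{-1868 + 2757}{a{\left(48,-59 \right)} + 4963} = \frac{-1868 + 2757}{\left(2 - \frac{12}{11}\right) + 4963} = \frac{889}{\left(2 - \frac{12}{11}\right) + 4963} = \frac{889}{\frac{10}{11} + 4963} = \frac{889}{\frac{54603}{11}} = 889 \cdot \frac{11}{54603} = \frac{9779}{54603}$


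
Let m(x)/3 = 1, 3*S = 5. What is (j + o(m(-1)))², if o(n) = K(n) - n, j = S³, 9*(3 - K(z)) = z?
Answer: 13456/729 ≈ 18.458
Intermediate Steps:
S = 5/3 (S = (⅓)*5 = 5/3 ≈ 1.6667)
K(z) = 3 - z/9
m(x) = 3 (m(x) = 3*1 = 3)
j = 125/27 (j = (5/3)³ = 125/27 ≈ 4.6296)
o(n) = 3 - 10*n/9 (o(n) = (3 - n/9) - n = 3 - 10*n/9)
(j + o(m(-1)))² = (125/27 + (3 - 10/9*3))² = (125/27 + (3 - 10/3))² = (125/27 - ⅓)² = (116/27)² = 13456/729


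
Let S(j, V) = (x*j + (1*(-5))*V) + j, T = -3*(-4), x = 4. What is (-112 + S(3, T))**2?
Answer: 24649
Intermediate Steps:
T = 12
S(j, V) = -5*V + 5*j (S(j, V) = (4*j + (1*(-5))*V) + j = (4*j - 5*V) + j = (-5*V + 4*j) + j = -5*V + 5*j)
(-112 + S(3, T))**2 = (-112 + (-5*12 + 5*3))**2 = (-112 + (-60 + 15))**2 = (-112 - 45)**2 = (-157)**2 = 24649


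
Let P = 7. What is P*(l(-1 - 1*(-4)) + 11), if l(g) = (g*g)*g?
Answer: 266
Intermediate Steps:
l(g) = g**3 (l(g) = g**2*g = g**3)
P*(l(-1 - 1*(-4)) + 11) = 7*((-1 - 1*(-4))**3 + 11) = 7*((-1 + 4)**3 + 11) = 7*(3**3 + 11) = 7*(27 + 11) = 7*38 = 266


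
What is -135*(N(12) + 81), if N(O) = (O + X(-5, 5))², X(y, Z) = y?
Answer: -17550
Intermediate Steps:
N(O) = (-5 + O)² (N(O) = (O - 5)² = (-5 + O)²)
-135*(N(12) + 81) = -135*((-5 + 12)² + 81) = -135*(7² + 81) = -135*(49 + 81) = -135*130 = -17550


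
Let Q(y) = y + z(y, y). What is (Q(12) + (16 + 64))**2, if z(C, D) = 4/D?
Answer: 76729/9 ≈ 8525.4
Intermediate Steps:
Q(y) = y + 4/y
(Q(12) + (16 + 64))**2 = ((12 + 4/12) + (16 + 64))**2 = ((12 + 4*(1/12)) + 80)**2 = ((12 + 1/3) + 80)**2 = (37/3 + 80)**2 = (277/3)**2 = 76729/9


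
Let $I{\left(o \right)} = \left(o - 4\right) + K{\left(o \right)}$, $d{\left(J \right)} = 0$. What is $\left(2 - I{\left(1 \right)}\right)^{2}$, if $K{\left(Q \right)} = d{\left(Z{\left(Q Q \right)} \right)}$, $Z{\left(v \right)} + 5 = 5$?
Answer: $25$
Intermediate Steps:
$Z{\left(v \right)} = 0$ ($Z{\left(v \right)} = -5 + 5 = 0$)
$K{\left(Q \right)} = 0$
$I{\left(o \right)} = -4 + o$ ($I{\left(o \right)} = \left(o - 4\right) + 0 = \left(-4 + o\right) + 0 = -4 + o$)
$\left(2 - I{\left(1 \right)}\right)^{2} = \left(2 - \left(-4 + 1\right)\right)^{2} = \left(2 - -3\right)^{2} = \left(2 + 3\right)^{2} = 5^{2} = 25$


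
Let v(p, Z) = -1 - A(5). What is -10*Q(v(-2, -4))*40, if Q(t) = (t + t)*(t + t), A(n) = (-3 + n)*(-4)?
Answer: -78400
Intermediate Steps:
A(n) = 12 - 4*n
v(p, Z) = 7 (v(p, Z) = -1 - (12 - 4*5) = -1 - (12 - 20) = -1 - 1*(-8) = -1 + 8 = 7)
Q(t) = 4*t**2 (Q(t) = (2*t)*(2*t) = 4*t**2)
-10*Q(v(-2, -4))*40 = -40*7**2*40 = -40*49*40 = -10*196*40 = -1960*40 = -78400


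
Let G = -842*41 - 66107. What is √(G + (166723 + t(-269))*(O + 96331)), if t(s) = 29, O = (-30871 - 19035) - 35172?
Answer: 3*√208484403 ≈ 43317.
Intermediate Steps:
O = -85078 (O = -49906 - 35172 = -85078)
G = -100629 (G = -34522 - 66107 = -100629)
√(G + (166723 + t(-269))*(O + 96331)) = √(-100629 + (166723 + 29)*(-85078 + 96331)) = √(-100629 + 166752*11253) = √(-100629 + 1876460256) = √1876359627 = 3*√208484403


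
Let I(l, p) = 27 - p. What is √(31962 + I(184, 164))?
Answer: 5*√1273 ≈ 178.40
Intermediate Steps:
√(31962 + I(184, 164)) = √(31962 + (27 - 1*164)) = √(31962 + (27 - 164)) = √(31962 - 137) = √31825 = 5*√1273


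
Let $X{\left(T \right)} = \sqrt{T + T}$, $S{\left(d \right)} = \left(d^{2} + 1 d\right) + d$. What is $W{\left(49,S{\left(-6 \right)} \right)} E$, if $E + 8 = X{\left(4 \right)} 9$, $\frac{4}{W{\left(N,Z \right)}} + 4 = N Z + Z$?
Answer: $- \frac{8}{299} + \frac{18 \sqrt{2}}{299} \approx 0.058381$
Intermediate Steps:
$S{\left(d \right)} = d^{2} + 2 d$ ($S{\left(d \right)} = \left(d^{2} + d\right) + d = \left(d + d^{2}\right) + d = d^{2} + 2 d$)
$W{\left(N,Z \right)} = \frac{4}{-4 + Z + N Z}$ ($W{\left(N,Z \right)} = \frac{4}{-4 + \left(N Z + Z\right)} = \frac{4}{-4 + \left(Z + N Z\right)} = \frac{4}{-4 + Z + N Z}$)
$X{\left(T \right)} = \sqrt{2} \sqrt{T}$ ($X{\left(T \right)} = \sqrt{2 T} = \sqrt{2} \sqrt{T}$)
$E = -8 + 18 \sqrt{2}$ ($E = -8 + \sqrt{2} \sqrt{4} \cdot 9 = -8 + \sqrt{2} \cdot 2 \cdot 9 = -8 + 2 \sqrt{2} \cdot 9 = -8 + 18 \sqrt{2} \approx 17.456$)
$W{\left(49,S{\left(-6 \right)} \right)} E = \frac{4}{-4 - 6 \left(2 - 6\right) + 49 \left(- 6 \left(2 - 6\right)\right)} \left(-8 + 18 \sqrt{2}\right) = \frac{4}{-4 - -24 + 49 \left(\left(-6\right) \left(-4\right)\right)} \left(-8 + 18 \sqrt{2}\right) = \frac{4}{-4 + 24 + 49 \cdot 24} \left(-8 + 18 \sqrt{2}\right) = \frac{4}{-4 + 24 + 1176} \left(-8 + 18 \sqrt{2}\right) = \frac{4}{1196} \left(-8 + 18 \sqrt{2}\right) = 4 \cdot \frac{1}{1196} \left(-8 + 18 \sqrt{2}\right) = \frac{-8 + 18 \sqrt{2}}{299} = - \frac{8}{299} + \frac{18 \sqrt{2}}{299}$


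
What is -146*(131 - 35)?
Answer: -14016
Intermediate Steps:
-146*(131 - 35) = -146*96 = -14016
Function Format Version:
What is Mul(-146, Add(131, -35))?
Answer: -14016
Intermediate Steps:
Mul(-146, Add(131, -35)) = Mul(-146, 96) = -14016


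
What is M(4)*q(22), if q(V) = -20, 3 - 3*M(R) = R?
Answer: 20/3 ≈ 6.6667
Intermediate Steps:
M(R) = 1 - R/3
M(4)*q(22) = (1 - ⅓*4)*(-20) = (1 - 4/3)*(-20) = -⅓*(-20) = 20/3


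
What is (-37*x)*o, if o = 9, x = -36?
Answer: 11988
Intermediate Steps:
(-37*x)*o = -37*(-36)*9 = 1332*9 = 11988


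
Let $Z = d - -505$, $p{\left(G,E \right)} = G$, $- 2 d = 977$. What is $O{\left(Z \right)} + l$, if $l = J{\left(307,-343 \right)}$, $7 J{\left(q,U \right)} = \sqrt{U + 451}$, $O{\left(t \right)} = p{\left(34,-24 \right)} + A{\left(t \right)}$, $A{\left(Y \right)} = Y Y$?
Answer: $\frac{1225}{4} + \frac{6 \sqrt{3}}{7} \approx 307.73$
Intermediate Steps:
$d = - \frac{977}{2}$ ($d = \left(- \frac{1}{2}\right) 977 = - \frac{977}{2} \approx -488.5$)
$A{\left(Y \right)} = Y^{2}$
$Z = \frac{33}{2}$ ($Z = - \frac{977}{2} - -505 = - \frac{977}{2} + 505 = \frac{33}{2} \approx 16.5$)
$O{\left(t \right)} = 34 + t^{2}$
$J{\left(q,U \right)} = \frac{\sqrt{451 + U}}{7}$ ($J{\left(q,U \right)} = \frac{\sqrt{U + 451}}{7} = \frac{\sqrt{451 + U}}{7}$)
$l = \frac{6 \sqrt{3}}{7}$ ($l = \frac{\sqrt{451 - 343}}{7} = \frac{\sqrt{108}}{7} = \frac{6 \sqrt{3}}{7} \approx 1.4846$)
$O{\left(Z \right)} + l = \left(34 + \left(\frac{33}{2}\right)^{2}\right) + \frac{6 \sqrt{3}}{7} = \left(34 + \frac{1089}{4}\right) + \frac{6 \sqrt{3}}{7} = \frac{1225}{4} + \frac{6 \sqrt{3}}{7}$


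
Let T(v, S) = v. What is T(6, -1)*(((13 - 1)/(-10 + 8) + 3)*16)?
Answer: -288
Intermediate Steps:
T(6, -1)*(((13 - 1)/(-10 + 8) + 3)*16) = 6*(((13 - 1)/(-10 + 8) + 3)*16) = 6*((12/(-2) + 3)*16) = 6*((12*(-½) + 3)*16) = 6*((-6 + 3)*16) = 6*(-3*16) = 6*(-48) = -288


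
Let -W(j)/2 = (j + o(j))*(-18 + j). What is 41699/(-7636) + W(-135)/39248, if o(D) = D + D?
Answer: -14037673/1628792 ≈ -8.6185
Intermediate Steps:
o(D) = 2*D
W(j) = -6*j*(-18 + j) (W(j) = -2*(j + 2*j)*(-18 + j) = -2*3*j*(-18 + j) = -6*j*(-18 + j))
41699/(-7636) + W(-135)/39248 = 41699/(-7636) + (6*(-135)*(18 - 1*(-135)))/39248 = 41699*(-1/7636) + (6*(-135)*(18 + 135))*(1/39248) = -1813/332 + (6*(-135)*153)*(1/39248) = -1813/332 - 123930*1/39248 = -1813/332 - 61965/19624 = -14037673/1628792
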